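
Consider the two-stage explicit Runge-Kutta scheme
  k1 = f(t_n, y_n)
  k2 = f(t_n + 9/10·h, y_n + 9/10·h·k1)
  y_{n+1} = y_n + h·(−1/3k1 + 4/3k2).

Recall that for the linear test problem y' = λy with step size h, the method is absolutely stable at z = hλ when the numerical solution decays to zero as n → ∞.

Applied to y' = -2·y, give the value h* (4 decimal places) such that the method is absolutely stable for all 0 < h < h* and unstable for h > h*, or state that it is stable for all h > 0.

(-0.8333,0); λ=-2 ⇒ h* = (5/6)/2 = 0.4167.

With y'=λy (z=hλ):
  k1=λy_n ⇒ h·k1=z·y_n;  k2=λ(1+9/10z)y_n ⇒ h·k2=z(1+9/10z)y_n
  y_{n+1}/y_n = 1 − 1/3z + 4/3z(1+9/10z) = 1 + z + 6/5z²
  Hence R(z) = 1 + z + 6/5z².

Need |R(x)|<1, x<0.
x=-1.05: |R|=1.2730
R=1: x+6/5x²=0 ⇒ x=−5/6=-0.8333; min R=1−1/(4·6/5)=0.7917>−1
Confirm numerically:
  x=-0.761: |R|=0.93395 <1
  x=-0.536: |R|=0.80876 <1
  x=-0.514: |R|=0.80304 <1
  x=-1.319: |R|=1.76871 >1
  x=-1.067: |R|=1.29919 >1
  x=-0.900: |R|=1.07200 >1
Stable set (-0.8333, 0).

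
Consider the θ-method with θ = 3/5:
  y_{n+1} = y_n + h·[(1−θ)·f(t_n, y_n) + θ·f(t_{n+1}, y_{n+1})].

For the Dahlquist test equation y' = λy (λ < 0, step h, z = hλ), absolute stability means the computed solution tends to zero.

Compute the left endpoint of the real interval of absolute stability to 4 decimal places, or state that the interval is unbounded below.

(−∞, 0) — no finite endpoint.

On y'=λy, z=hλ:
  y_{n+1} = y_n + z·[2/5·y_n + 3/5·y_{n+1}] ⇒ (1 − 3/5z)y_{n+1} = (1 + 2/5z)y_n
  so R(z) = (1 + 2/5z)/(1 − 3/5z).

Find x<0 with |R(x)|<1.
x=-1.77: |R|=0.1416
x=-2: |R|=0.0909
x=-10: |R|=0.4286
x=-100: |R|=0.6393
θ=3/5≥1/2 ⇒ |1+2/5x|<|1−3/5x| ∀x<0 ⇒ unbounded interval.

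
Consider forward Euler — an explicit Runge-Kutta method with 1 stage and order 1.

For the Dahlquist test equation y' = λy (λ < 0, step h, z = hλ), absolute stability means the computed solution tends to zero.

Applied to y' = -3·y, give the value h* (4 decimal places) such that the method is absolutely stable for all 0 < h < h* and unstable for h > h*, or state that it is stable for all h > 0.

With y'=λy (z=hλ):
  order 1, 1-stage ⇒ R(z)=1+z
  (e.g. R(-0.83)=0.17000, |R|=0.17000)

Solve |R(x)|<1 on ℝ⁻.
x=-0.83: |R|=0.1700
|R(-1.35)|=0.3500 |R(-1.03)|=0.0300 |R(-0.94)|=0.0600
Bisect:
  x_lo=-2.5234 |R|=1.5234  x_hi=-0.3857 |R|=0.6143
  mid=-1.45455 |R|=0.45455 →hi
  mid=-1.98898 |R|=0.98898 →hi
  mid=-2.25620 |R|=1.25620 →lo
  mid=-2.12259 |R|=1.12259 →lo
  mid=-2.05578 |R|=1.05578 →lo
  mid=-2.02238 |R|=1.02238 →lo
  mid=-2.00568 |R|=1.00568 →lo
  mid=-1.99733 |R|=0.99733 →hi
  mid=-2.00151 |R|=1.00151 →lo
  ...
  [-2.00007,-1.99994] ⇒ x*=-2.0000
So |R|<1 on (-2.0000, 0).

(-2.0000,0); λ=-3 ⇒ h* = 0.6667.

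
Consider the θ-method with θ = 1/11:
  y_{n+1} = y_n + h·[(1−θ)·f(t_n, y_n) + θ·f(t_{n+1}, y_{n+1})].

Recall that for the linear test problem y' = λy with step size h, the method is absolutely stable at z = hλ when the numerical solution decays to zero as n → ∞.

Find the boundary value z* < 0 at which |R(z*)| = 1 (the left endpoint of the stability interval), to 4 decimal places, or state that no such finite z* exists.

left endpoint -2.4444.

Set f=λy, z=hλ:
  y_{n+1} = y_n + z·[10/11·y_n + 1/11·y_{n+1}] ⇒ (1 − 1/11z)y_{n+1} = (1 + 10/11z)y_n
  Hence R(z) = (1 + 10/11z)/(1 − 1/11z).

Boundary: |R(x)|=1, x<0.
x=-1.26: |R|=0.1305
R=−1: 1+10/11x = −1+1/11x ⇒ -9/11x=2 ⇒ x=2/(-9/11)=-2.4444
Confirm numerically:
  x=-2.296: |R|=0.89952 <1
  x=-2.023: |R|=0.70875 <1
  x=-1.882: |R|=0.60705 <1
  x=-3.026: |R|=1.37316 >1
  x=-2.667: |R|=1.14656 >1
Interval (-2.4444, 0).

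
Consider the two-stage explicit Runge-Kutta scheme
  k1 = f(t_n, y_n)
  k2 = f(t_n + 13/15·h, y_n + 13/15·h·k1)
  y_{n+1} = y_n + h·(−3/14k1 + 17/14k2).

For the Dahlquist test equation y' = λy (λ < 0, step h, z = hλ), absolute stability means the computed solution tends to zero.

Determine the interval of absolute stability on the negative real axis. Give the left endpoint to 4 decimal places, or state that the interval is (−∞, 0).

Test eqn y'=λy, z=hλ:
  k1=λy_n ⇒ h·k1=z·y_n;  k2=λ(1+13/15z)y_n ⇒ h·k2=z(1+13/15z)y_n
  y_{n+1}/y_n = 1 − 3/14z + 17/14z(1+13/15z) = 1 + z + 221/210z²
  R(z) = 1 + z + 221/210z².

Need |R(x)|<1, x<0.
x=-0.48: |R|=0.7625
R=1: x+221/210x²=0 ⇒ x=−210/221=-0.9502; min R=1−1/(4·221/210)=0.7624>−1
Confirm numerically:
  x=-0.821: |R|=0.88835 <1
  x=-0.467: |R|=0.76251 <1
  x=-0.394: |R|=0.76937 <1
  x=-1.513: |R|=1.89608 >1
  x=-1.395: |R|=1.65296 >1
  x=-0.990: |R|=1.04144 >1
So |R|<1 on (-0.9502, 0).

z∈(-0.9502,0).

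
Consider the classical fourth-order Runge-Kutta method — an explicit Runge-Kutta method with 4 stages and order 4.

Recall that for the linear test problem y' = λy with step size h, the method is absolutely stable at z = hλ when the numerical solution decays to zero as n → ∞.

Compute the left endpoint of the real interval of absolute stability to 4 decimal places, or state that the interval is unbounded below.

z* = -2.7853.

Set f=λy, z=hλ:
  order 4, 4-stage ⇒ R(z)=1+z+z^2/2+z^3/6+z^4/24
  (e.g. R(-0.32)=0.72618, |R|=0.72618)

Boundary: |R(x)|=1, x<0.
x=-0.32: |R|=0.7262
|R(-2.07)|=0.3592 |R(-2.01)|=0.3367 |R(-0.88)|=0.4186
Bisect:
  x_lo=-3.3046 |R|=2.1100  x_hi=-0.3151 |R|=0.7297
  mid=-1.80985 |R|=0.28694 →hi
  mid=-2.55722 |R|=0.70718 →hi
  mid=-2.93091 |R|=1.24268 →lo
  mid=-2.74407 |R|=0.93960 →hi
  mid=-2.83749 |R|=1.08159 →lo
  mid=-2.79078 |R|=1.00830 →lo
  mid=-2.76742 |R|=0.97339 →hi
  mid=-2.77910 |R|=0.99070 →hi
  mid=-2.78494 |R|=0.99947 →hi
  ...
  [-2.78530,-2.78512] ⇒ x*=-2.7853
Stable set (-2.7853, 0).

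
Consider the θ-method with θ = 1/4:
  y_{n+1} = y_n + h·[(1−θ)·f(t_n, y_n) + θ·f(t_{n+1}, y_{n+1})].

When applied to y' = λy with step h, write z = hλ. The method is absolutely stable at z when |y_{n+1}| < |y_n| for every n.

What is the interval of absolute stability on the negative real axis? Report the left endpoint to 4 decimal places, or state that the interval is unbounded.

Set f=λy, z=hλ:
  y_{n+1} = y_n + z·[3/4·y_n + 1/4·y_{n+1}] ⇒ (1 − 1/4z)y_{n+1} = (1 + 3/4z)y_n
  ⇒ R(z) = (1 + 3/4z)/(1 − 1/4z).

Solve |R(x)|<1 on ℝ⁻.
x=-0.95: |R|=0.2323
R=−1: 1+3/4x = −1+1/4x ⇒ -1/2x=2 ⇒ x=2/(-1/2)=-4.0000
Confirm numerically:
  x=-3.405: |R|=0.83930 <1
  x=-3.244: |R|=0.79128 <1
  x=-2.572: |R|=0.56543 <1
  x=-4.534: |R|=1.12515 >1
  x=-4.363: |R|=1.08681 >1
So |R|<1 on (-4.0000, 0).

(-4.0000, 0).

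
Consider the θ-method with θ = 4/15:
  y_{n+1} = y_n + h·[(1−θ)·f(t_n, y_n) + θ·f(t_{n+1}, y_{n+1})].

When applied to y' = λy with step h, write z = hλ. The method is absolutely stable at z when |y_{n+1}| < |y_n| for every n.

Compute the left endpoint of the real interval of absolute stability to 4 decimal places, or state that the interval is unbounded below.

Test eqn y'=λy, z=hλ:
  y_{n+1} = y_n + z·[11/15·y_n + 4/15·y_{n+1}] ⇒ (1 − 4/15z)y_{n+1} = (1 + 11/15z)y_n
  R(z) = (1 + 11/15z)/(1 − 4/15z).

Find x<0 with |R(x)|<1.
x=-1.76: |R|=0.1978
R=−1: 1+11/15x = −1+4/15x ⇒ -7/15x=2 ⇒ x=2/(-7/15)=-4.2857
Confirm numerically:
  x=-2.498: |R|=0.49928 <1
  x=-2.475: |R|=0.49096 <1
  x=-2.073: |R|=0.33501 <1
  x=-4.875: |R|=1.11957 >1
  x=-4.709: |R|=1.08757 >1
  x=-4.512: |R|=1.04793 >1
So |R|<1 on (-4.2857, 0).

left endpoint -4.2857.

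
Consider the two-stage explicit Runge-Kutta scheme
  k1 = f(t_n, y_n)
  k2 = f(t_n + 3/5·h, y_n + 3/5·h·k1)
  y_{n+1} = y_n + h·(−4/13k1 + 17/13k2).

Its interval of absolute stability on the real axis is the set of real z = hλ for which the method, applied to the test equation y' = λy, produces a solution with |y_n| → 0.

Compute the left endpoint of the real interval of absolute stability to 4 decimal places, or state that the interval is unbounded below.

Test eqn y'=λy, z=hλ:
  k1=λy_n ⇒ h·k1=z·y_n;  k2=λ(1+3/5z)y_n ⇒ h·k2=z(1+3/5z)y_n
  y_{n+1}/y_n = 1 − 4/13z + 17/13z(1+3/5z) = 1 + z + 51/65z²
  Hence R(z) = 1 + z + 51/65z².

Find x<0 with |R(x)|<1.
x=-0.88: |R|=0.7276
R=1: x+51/65x²=0 ⇒ x=−65/51=-1.2745; min R=1−1/(4·51/65)=0.6814>−1
Confirm numerically:
  x=-1.156: |R|=0.89251 <1
  x=-0.954: |R|=0.76009 <1
  x=-0.847: |R|=0.71589 <1
  x=-0.719: |R|=0.68662 <1
  x=-1.614: |R|=1.42992 >1
  x=-1.480: |R|=1.23862 >1
  x=-1.300: |R|=1.02600 >1
Interval (-1.2745, 0).

z* = -1.2745.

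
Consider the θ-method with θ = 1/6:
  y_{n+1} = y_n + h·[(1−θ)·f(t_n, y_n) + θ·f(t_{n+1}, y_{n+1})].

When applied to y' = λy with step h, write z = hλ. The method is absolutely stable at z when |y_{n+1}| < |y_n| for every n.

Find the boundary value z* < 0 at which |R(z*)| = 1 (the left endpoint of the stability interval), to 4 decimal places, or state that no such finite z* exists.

Test eqn y'=λy, z=hλ:
  y_{n+1} = y_n + z·[5/6·y_n + 1/6·y_{n+1}] ⇒ (1 − 1/6z)y_{n+1} = (1 + 5/6z)y_n
  ⇒ R(z) = (1 + 5/6z)/(1 − 1/6z).

Boundary: |R(x)|=1, x<0.
x=-1.53: |R|=0.2191
R=−1: 1+5/6x = −1+1/6x ⇒ -2/3x=2 ⇒ x=2/(-2/3)=-3.0000
Confirm numerically:
  x=-2.808: |R|=0.91281 <1
  x=-2.469: |R|=0.74920 <1
  x=-2.095: |R|=0.55281 <1
  x=-1.478: |R|=0.18588 <1
  x=-3.159: |R|=1.06944 >1
  x=-3.147: |R|=1.06428 >1
  x=-3.066: |R|=1.02912 >1
Interval (-3.0000, 0).

z* = -3.0000.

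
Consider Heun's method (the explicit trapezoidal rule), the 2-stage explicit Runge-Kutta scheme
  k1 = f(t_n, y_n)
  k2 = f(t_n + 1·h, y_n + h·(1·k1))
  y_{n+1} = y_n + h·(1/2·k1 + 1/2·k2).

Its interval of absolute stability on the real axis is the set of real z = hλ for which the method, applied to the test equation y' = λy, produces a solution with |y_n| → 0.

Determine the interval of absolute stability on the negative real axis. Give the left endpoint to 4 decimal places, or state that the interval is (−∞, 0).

z∈(-2.0000,0).

With y'=λy (z=hλ):
  order 2, 2-stage ⇒ R(z)=1+z+z^2/2
  (e.g. R(-1.28)=0.53920, |R|=0.53920)

Boundary: |R(x)|=1, x<0.
x=-1.28: |R|=0.5392
|R(-2.22)|=1.2442 |R(-2.15)|=1.1612 |R(-1.96)|=0.9608
Bisect:
  x_lo=-2.6991 |R|=1.9435  x_hi=-0.2742 |R|=0.7634
  mid=-1.48664 |R|=0.61841 →hi
  mid=-2.09288 |R|=1.09719 →lo
  mid=-1.78976 |R|=0.81186 →hi
  mid=-1.94132 |R|=0.94304 →hi
  mid=-2.01710 |R|=1.01724 →lo
  mid=-1.97921 |R|=0.97942 →hi
  mid=-1.99815 |R|=0.99815 →hi
  mid=-2.00762 |R|=1.00765 →lo
  mid=-2.00289 |R|=1.00289 →lo
  ...
  [-2.00008,-1.99993] ⇒ x*=-2.0000
Interval (-2.0000, 0).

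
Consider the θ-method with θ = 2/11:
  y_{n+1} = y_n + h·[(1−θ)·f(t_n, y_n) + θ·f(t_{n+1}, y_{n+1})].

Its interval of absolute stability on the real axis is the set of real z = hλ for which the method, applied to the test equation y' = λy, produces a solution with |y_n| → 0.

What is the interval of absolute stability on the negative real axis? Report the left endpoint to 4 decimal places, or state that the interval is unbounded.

(-3.1429, 0).

Test eqn y'=λy, z=hλ:
  y_{n+1} = y_n + z·[9/11·y_n + 2/11·y_{n+1}] ⇒ (1 − 2/11z)y_{n+1} = (1 + 9/11z)y_n
  R(z) = (1 + 9/11z)/(1 − 2/11z).

Need |R(x)|<1, x<0.
x=-0.47: |R|=0.5670
R=−1: 1+9/11x = −1+2/11x ⇒ -7/11x=2 ⇒ x=2/(-7/11)=-3.1429
Confirm numerically:
  x=-2.923: |R|=0.90864 <1
  x=-2.758: |R|=0.83689 <1
  x=-2.421: |R|=0.68104 <1
  x=-1.778: |R|=0.34364 <1
  x=-3.639: |R|=1.19001 >1
  x=-3.371: |R|=1.09001 >1
  x=-3.298: |R|=1.06172 >1
So |R|<1 on (-3.1429, 0).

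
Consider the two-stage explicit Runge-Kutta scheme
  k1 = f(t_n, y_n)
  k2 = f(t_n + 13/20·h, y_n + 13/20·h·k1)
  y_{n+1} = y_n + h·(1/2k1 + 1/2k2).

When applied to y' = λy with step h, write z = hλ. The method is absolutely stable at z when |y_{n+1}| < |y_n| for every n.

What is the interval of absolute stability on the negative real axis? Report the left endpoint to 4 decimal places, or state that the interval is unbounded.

z∈(-3.0769,0).

Test eqn y'=λy, z=hλ:
  k1=λy_n ⇒ h·k1=z·y_n;  k2=λ(1+13/20z)y_n ⇒ h·k2=z(1+13/20z)y_n
  y_{n+1}/y_n = 1 + 1/2z + 1/2z(1+13/20z) = 1 + z + 13/40z²
  ⇒ R(z) = 1 + z + 13/40z².

Find x<0 with |R(x)|<1.
x=-1.11: |R|=0.2904
R=1: x+13/40x²=0 ⇒ x=−40/13=-3.0769; min R=1−1/(4·13/40)=0.2308>−1
Confirm numerically:
  x=-2.909: |R|=0.84124 <1
  x=-1.937: |R|=0.28239 <1
  x=-1.813: |R|=0.25526 <1
  x=-3.584: |R|=1.59064 >1
  x=-3.406: |R|=1.36427 >1
  x=-3.194: |R|=1.12153 >1
Interval (-3.0769, 0).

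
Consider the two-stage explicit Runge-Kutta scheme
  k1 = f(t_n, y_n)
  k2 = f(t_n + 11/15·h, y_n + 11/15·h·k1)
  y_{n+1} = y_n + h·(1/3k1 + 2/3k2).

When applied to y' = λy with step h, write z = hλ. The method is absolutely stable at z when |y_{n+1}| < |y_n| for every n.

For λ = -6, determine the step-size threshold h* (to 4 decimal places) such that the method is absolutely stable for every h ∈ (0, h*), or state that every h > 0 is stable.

(-2.0455,0); λ=-6 ⇒ h* = (45/22)/6 = 0.3409.

On y'=λy, z=hλ:
  k1=λy_n ⇒ h·k1=z·y_n;  k2=λ(1+11/15z)y_n ⇒ h·k2=z(1+11/15z)y_n
  y_{n+1}/y_n = 1 + 1/3z + 2/3z(1+11/15z) = 1 + z + 22/45z²
  ⇒ R(z) = 1 + z + 22/45z².

Boundary: |R(x)|=1, x<0.
x=-1.2: |R|=0.5040
R=1: x+22/45x²=0 ⇒ x=−45/22=-2.0455; min R=1−1/(4·22/45)=0.4886>−1
Confirm numerically:
  x=-1.885: |R|=0.85213 <1
  x=-1.638: |R|=0.67371 <1
  x=-0.907: |R|=0.49518 <1
  x=-2.315: |R|=1.30507 >1
  x=-2.252: |R|=1.22740 >1
  x=-2.089: |R|=1.04447 >1
Stable set (-2.0455, 0).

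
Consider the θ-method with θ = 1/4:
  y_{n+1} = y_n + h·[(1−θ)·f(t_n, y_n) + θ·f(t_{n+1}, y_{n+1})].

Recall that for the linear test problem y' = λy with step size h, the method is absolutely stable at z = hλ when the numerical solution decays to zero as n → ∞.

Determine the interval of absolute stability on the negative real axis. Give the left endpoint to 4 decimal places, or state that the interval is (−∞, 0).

With y'=λy (z=hλ):
  y_{n+1} = y_n + z·[3/4·y_n + 1/4·y_{n+1}] ⇒ (1 − 1/4z)y_{n+1} = (1 + 3/4z)y_n
  so R(z) = (1 + 3/4z)/(1 − 1/4z).

Solve |R(x)|<1 on ℝ⁻.
x=-0.48: |R|=0.5714
R=−1: 1+3/4x = −1+1/4x ⇒ -1/2x=2 ⇒ x=2/(-1/2)=-4.0000
Confirm numerically:
  x=-3.734: |R|=0.93121 <1
  x=-2.303: |R|=0.46153 <1
  x=-1.706: |R|=0.19593 <1
  x=-4.507: |R|=1.11920 >1
  x=-4.397: |R|=1.09456 >1
  x=-4.078: |R|=1.01931 >1
Stable set (-4.0000, 0).

(-4.0000, 0).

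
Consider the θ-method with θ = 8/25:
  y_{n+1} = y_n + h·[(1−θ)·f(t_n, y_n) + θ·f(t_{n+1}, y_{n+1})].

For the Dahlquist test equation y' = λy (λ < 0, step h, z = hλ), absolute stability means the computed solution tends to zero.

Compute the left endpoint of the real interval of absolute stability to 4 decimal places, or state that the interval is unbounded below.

left endpoint -5.5556.

Set f=λy, z=hλ:
  y_{n+1} = y_n + z·[17/25·y_n + 8/25·y_{n+1}] ⇒ (1 − 8/25z)y_{n+1} = (1 + 17/25z)y_n
  ⇒ R(z) = (1 + 17/25z)/(1 − 8/25z).

Find x<0 with |R(x)|<1.
x=-1.5: |R|=0.0135
R=−1: 1+17/25x = −1+8/25x ⇒ -9/25x=2 ⇒ x=2/(-9/25)=-5.5556
Confirm numerically:
  x=-4.549: |R|=0.85244 <1
  x=-4.169: |R|=0.78614 <1
  x=-3.555: |R|=0.66308 <1
  x=-2.274: |R|=0.31622 <1
  x=-6.065: |R|=1.06236 >1
  x=-5.956: |R|=1.04961 >1
  x=-5.711: |R|=1.01979 >1
Interval (-5.5556, 0).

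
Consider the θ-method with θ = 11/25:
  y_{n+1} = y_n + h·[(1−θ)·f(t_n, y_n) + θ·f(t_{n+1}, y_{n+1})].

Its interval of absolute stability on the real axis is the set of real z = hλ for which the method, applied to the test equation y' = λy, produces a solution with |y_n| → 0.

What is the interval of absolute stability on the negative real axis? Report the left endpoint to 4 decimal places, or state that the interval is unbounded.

z∈(-16.6667,0).

On y'=λy, z=hλ:
  y_{n+1} = y_n + z·[14/25·y_n + 11/25·y_{n+1}] ⇒ (1 − 11/25z)y_{n+1} = (1 + 14/25z)y_n
  Hence R(z) = (1 + 14/25z)/(1 − 11/25z).

Need |R(x)|<1, x<0.
x=-0.63: |R|=0.5067
R=−1: 1+14/25x = −1+11/25x ⇒ -3/25x=2 ⇒ x=2/(-3/25)=-16.6667
Confirm numerically:
  x=-12.595: |R|=0.92531 <1
  x=-10.262: |R|=0.86065 <1
  x=-9.358: |R|=0.82862 <1
  x=-8.880: |R|=0.80959 <1
  x=-17.193: |R|=1.00737 >1
  x=-16.978: |R|=1.00441 >1
Interval (-16.6667, 0).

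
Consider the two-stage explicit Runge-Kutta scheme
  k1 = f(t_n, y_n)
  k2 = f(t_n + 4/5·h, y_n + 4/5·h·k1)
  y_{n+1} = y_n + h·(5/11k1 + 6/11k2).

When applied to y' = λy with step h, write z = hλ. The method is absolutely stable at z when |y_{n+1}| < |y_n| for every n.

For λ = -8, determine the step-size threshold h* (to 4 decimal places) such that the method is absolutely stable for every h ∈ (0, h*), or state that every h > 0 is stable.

Test eqn y'=λy, z=hλ:
  k1=λy_n ⇒ h·k1=z·y_n;  k2=λ(1+4/5z)y_n ⇒ h·k2=z(1+4/5z)y_n
  y_{n+1}/y_n = 1 + 5/11z + 6/11z(1+4/5z) = 1 + z + 24/55z²
  Hence R(z) = 1 + z + 24/55z².

Find x<0 with |R(x)|<1.
x=-1.7: |R|=0.5611
R=1: x+24/55x²=0 ⇒ x=−55/24=-2.2917; min R=1−1/(4·24/55)=0.4271>−1
Confirm numerically:
  x=-1.845: |R|=0.64039 <1
  x=-1.433: |R|=0.46307 <1
  x=-1.375: |R|=0.45000 <1
  x=-2.746: |R|=1.54441 >1
  x=-2.591: |R|=1.33843 >1
  x=-2.364: |R|=1.07462 >1
Interval (-2.2917, 0).

(-2.2917,0); λ=-8 ⇒ h* = (55/24)/8 = 0.2865.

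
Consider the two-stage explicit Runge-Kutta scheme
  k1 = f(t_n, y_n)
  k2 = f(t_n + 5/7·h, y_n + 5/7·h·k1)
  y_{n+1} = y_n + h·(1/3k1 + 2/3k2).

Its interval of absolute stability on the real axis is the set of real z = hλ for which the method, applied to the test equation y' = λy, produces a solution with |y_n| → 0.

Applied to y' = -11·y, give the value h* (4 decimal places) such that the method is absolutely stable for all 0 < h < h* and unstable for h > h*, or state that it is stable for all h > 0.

On y'=λy, z=hλ:
  k1=λy_n ⇒ h·k1=z·y_n;  k2=λ(1+5/7z)y_n ⇒ h·k2=z(1+5/7z)y_n
  y_{n+1}/y_n = 1 + 1/3z + 2/3z(1+5/7z) = 1 + z + 10/21z²
  so R(z) = 1 + z + 10/21z².

Need |R(x)|<1, x<0.
x=-1.4: |R|=0.5333
R=1: x+10/21x²=0 ⇒ x=−21/10=-2.1000; min R=1−1/(4·10/21)=0.4750>−1
Confirm numerically:
  x=-1.517: |R|=0.57885 <1
  x=-1.197: |R|=0.48529 <1
  x=-1.020: |R|=0.47543 <1
  x=-0.980: |R|=0.47733 <1
  x=-2.278: |R|=1.19309 >1
  x=-2.126: |R|=1.02632 >1
Interval (-2.1000, 0).

(-2.1000,0); λ=-11 ⇒ h* = (21/10)/11 = 0.1909.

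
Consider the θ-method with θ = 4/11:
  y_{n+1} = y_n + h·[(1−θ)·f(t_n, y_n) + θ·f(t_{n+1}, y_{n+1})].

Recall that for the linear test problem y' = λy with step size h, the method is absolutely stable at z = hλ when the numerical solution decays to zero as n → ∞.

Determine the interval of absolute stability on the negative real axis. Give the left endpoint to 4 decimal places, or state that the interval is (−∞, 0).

(-7.3333, 0).

Set f=λy, z=hλ:
  y_{n+1} = y_n + z·[7/11·y_n + 4/11·y_{n+1}] ⇒ (1 − 4/11z)y_{n+1} = (1 + 7/11z)y_n
  R(z) = (1 + 7/11z)/(1 − 4/11z).

Find x<0 with |R(x)|<1.
x=-0.75: |R|=0.4107
R=−1: 1+7/11x = −1+4/11x ⇒ -3/11x=2 ⇒ x=2/(-3/11)=-7.3333
Confirm numerically:
  x=-7.312: |R|=0.99841 <1
  x=-5.624: |R|=0.84691 <1
  x=-5.160: |R|=0.79393 <1
  x=-7.732: |R|=1.02853 >1
  x=-7.604: |R|=1.01961 >1
  x=-7.523: |R|=1.01385 >1
So |R|<1 on (-7.3333, 0).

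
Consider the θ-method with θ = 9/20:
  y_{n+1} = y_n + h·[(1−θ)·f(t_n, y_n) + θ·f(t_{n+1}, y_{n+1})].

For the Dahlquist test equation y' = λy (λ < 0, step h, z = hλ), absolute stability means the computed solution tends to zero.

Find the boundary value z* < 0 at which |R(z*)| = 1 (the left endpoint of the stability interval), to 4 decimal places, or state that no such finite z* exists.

left endpoint -20.0000.

Set f=λy, z=hλ:
  y_{n+1} = y_n + z·[11/20·y_n + 9/20·y_{n+1}] ⇒ (1 − 9/20z)y_{n+1} = (1 + 11/20z)y_n
  Hence R(z) = (1 + 11/20z)/(1 − 9/20z).

Find x<0 with |R(x)|<1.
x=-0.73: |R|=0.4505
R=−1: 1+11/20x = −1+9/20x ⇒ -1/10x=2 ⇒ x=2/(-1/10)=-20.0000
Confirm numerically:
  x=-19.636: |R|=0.99630 <1
  x=-19.104: |R|=0.99066 <1
  x=-12.670: |R|=0.89062 <1
  x=-20.445: |R|=1.00436 >1
  x=-20.032: |R|=1.00032 >1
Interval (-20.0000, 0).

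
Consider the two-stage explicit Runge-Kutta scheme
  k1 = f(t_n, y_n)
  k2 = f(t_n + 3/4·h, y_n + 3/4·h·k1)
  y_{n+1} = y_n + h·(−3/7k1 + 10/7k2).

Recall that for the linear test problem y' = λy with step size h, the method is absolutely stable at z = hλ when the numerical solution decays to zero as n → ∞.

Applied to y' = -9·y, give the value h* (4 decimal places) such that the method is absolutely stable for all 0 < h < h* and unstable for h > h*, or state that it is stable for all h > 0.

(-0.9333,0); λ=-9 ⇒ h* = (14/15)/9 = 0.1037.

Set f=λy, z=hλ:
  k1=λy_n ⇒ h·k1=z·y_n;  k2=λ(1+3/4z)y_n ⇒ h·k2=z(1+3/4z)y_n
  y_{n+1}/y_n = 1 − 3/7z + 10/7z(1+3/4z) = 1 + z + 15/14z²
  Hence R(z) = 1 + z + 15/14z².

Boundary: |R(x)|=1, x<0.
x=-1.4: |R|=1.7000
R=1: x+15/14x²=0 ⇒ x=−14/15=-0.9333; min R=1−1/(4·15/14)=0.7667>−1
Confirm numerically:
  x=-0.878: |R|=0.94795 <1
  x=-0.690: |R|=0.82011 <1
  x=-0.397: |R|=0.77187 <1
  x=-1.411: |R|=1.72213 >1
  x=-1.362: |R|=1.62555 >1
  x=-1.023: |R|=1.09828 >1
Stable set (-0.9333, 0).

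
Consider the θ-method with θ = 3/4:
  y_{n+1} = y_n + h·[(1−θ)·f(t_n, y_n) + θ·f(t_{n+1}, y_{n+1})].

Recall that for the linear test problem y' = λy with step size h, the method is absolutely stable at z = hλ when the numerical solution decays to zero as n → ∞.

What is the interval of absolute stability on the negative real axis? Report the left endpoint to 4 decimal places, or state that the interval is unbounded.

(−∞, 0) — no finite endpoint.

Set f=λy, z=hλ:
  y_{n+1} = y_n + z·[1/4·y_n + 3/4·y_{n+1}] ⇒ (1 − 3/4z)y_{n+1} = (1 + 1/4z)y_n
  Hence R(z) = (1 + 1/4z)/(1 − 3/4z).

Solve |R(x)|<1 on ℝ⁻.
x=-0.9: |R|=0.4627
x=-2: |R|=0.2000
x=-10: |R|=0.1765
x=-100: |R|=0.3158
θ=3/4≥1/2 ⇒ |1+1/4x|<|1−3/4x| ∀x<0 ⇒ interval (−∞,0).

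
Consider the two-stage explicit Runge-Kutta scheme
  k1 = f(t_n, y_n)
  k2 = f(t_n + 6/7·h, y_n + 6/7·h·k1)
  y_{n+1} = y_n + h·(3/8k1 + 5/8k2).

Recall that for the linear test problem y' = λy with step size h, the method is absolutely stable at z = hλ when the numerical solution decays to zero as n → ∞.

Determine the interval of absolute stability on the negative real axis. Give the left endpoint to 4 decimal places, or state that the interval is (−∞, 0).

z∈(-1.8667,0).

With y'=λy (z=hλ):
  k1=λy_n ⇒ h·k1=z·y_n;  k2=λ(1+6/7z)y_n ⇒ h·k2=z(1+6/7z)y_n
  y_{n+1}/y_n = 1 + 3/8z + 5/8z(1+6/7z) = 1 + z + 15/28z²
  so R(z) = 1 + z + 15/28z².

Find x<0 with |R(x)|<1.
x=-1.27: |R|=0.5941
R=1: x+15/28x²=0 ⇒ x=−28/15=-1.8667; min R=1−1/(4·15/28)=0.5333>−1
Confirm numerically:
  x=-1.711: |R|=0.85731 <1
  x=-1.295: |R|=0.60341 <1
  x=-1.253: |R|=0.58808 <1
  x=-0.941: |R|=0.53336 <1
  x=-2.442: |R|=1.75266 >1
  x=-2.242: |R|=1.45080 >1
  x=-1.922: |R|=1.05697 >1
So |R|<1 on (-1.8667, 0).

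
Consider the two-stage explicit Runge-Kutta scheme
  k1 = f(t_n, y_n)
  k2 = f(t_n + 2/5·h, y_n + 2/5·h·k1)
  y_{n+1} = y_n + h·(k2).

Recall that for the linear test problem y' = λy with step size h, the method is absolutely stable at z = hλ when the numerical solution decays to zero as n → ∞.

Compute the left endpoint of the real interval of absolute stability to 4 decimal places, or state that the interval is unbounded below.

z* = -2.5000.

With y'=λy (z=hλ):
  k1=λy_n ⇒ h·k1=z·y_n;  k2=λ(1+2/5z)y_n ⇒ h·k2=z(1+2/5z)y_n
  y_{n+1}/y_n = 1 + z(1+2/5z) = 1 + z + 2/5z²
  R(z) = 1 + z + 2/5z².

Need |R(x)|<1, x<0.
x=-0.76: |R|=0.4710
R=1: x+2/5x²=0 ⇒ x=−5/2=-2.5000; min R=1−1/(4·2/5)=0.3750>−1
Confirm numerically:
  x=-2.262: |R|=0.78466 <1
  x=-2.030: |R|=0.61836 <1
  x=-1.780: |R|=0.48736 <1
  x=-1.157: |R|=0.37846 <1
  x=-2.959: |R|=1.54327 >1
  x=-2.929: |R|=1.50262 >1
  x=-2.784: |R|=1.31626 >1
So |R|<1 on (-2.5000, 0).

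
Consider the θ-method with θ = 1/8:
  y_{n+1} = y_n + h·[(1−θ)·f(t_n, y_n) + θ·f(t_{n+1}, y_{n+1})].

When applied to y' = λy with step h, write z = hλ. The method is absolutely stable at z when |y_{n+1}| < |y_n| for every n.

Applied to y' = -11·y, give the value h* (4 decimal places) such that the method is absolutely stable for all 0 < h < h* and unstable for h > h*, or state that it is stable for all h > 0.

(-2.6667,0); λ=-11 ⇒ h* = (8/3)/11 = 0.2424.

Test eqn y'=λy, z=hλ:
  y_{n+1} = y_n + z·[7/8·y_n + 1/8·y_{n+1}] ⇒ (1 − 1/8z)y_{n+1} = (1 + 7/8z)y_n
  Hence R(z) = (1 + 7/8z)/(1 − 1/8z).

Solve |R(x)|<1 on ℝ⁻.
x=-0.65: |R|=0.3988
R=−1: 1+7/8x = −1+1/8x ⇒ -3/4x=2 ⇒ x=2/(-3/4)=-2.6667
Confirm numerically:
  x=-2.264: |R|=0.76461 <1
  x=-2.216: |R|=0.73532 <1
  x=-1.687: |R|=0.39321 <1
  x=-1.356: |R|=0.15947 <1
  x=-3.221: |R|=1.29641 >1
  x=-3.042: |R|=1.20395 >1
  x=-2.914: |R|=1.13597 >1
Interval (-2.6667, 0).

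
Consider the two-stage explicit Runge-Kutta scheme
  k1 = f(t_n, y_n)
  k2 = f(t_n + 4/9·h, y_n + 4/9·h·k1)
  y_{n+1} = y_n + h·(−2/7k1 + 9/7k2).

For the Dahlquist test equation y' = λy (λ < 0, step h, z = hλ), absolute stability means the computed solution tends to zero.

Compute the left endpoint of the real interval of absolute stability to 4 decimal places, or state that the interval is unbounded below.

z* = -1.7500.

Set f=λy, z=hλ:
  k1=λy_n ⇒ h·k1=z·y_n;  k2=λ(1+4/9z)y_n ⇒ h·k2=z(1+4/9z)y_n
  y_{n+1}/y_n = 1 − 2/7z + 9/7z(1+4/9z) = 1 + z + 4/7z²
  ⇒ R(z) = 1 + z + 4/7z².

Find x<0 with |R(x)|<1.
x=-1.57: |R|=0.8385
R=1: x+4/7x²=0 ⇒ x=−7/4=-1.7500; min R=1−1/(4·4/7)=0.5625>−1
Confirm numerically:
  x=-1.464: |R|=0.76074 <1
  x=-1.202: |R|=0.62360 <1
  x=-1.188: |R|=0.61848 <1
  x=-0.814: |R|=0.56463 <1
  x=-2.328: |R|=1.76891 >1
  x=-2.094: |R|=1.41162 >1
Interval (-1.7500, 0).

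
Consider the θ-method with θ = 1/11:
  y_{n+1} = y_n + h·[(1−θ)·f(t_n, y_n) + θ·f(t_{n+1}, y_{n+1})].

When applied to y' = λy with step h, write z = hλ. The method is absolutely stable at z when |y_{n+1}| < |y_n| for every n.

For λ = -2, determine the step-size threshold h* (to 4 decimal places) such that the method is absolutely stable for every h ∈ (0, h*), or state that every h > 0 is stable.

With y'=λy (z=hλ):
  y_{n+1} = y_n + z·[10/11·y_n + 1/11·y_{n+1}] ⇒ (1 − 1/11z)y_{n+1} = (1 + 10/11z)y_n
  so R(z) = (1 + 10/11z)/(1 − 1/11z).

Solve |R(x)|<1 on ℝ⁻.
x=-1.75: |R|=0.5098
R=−1: 1+10/11x = −1+1/11x ⇒ -9/11x=2 ⇒ x=2/(-9/11)=-2.4444
Confirm numerically:
  x=-2.382: |R|=0.95800 <1
  x=-1.938: |R|=0.64770 <1
  x=-1.757: |R|=0.51501 <1
  x=-1.111: |R|=0.00908 <1
  x=-2.919: |R|=1.30685 >1
  x=-2.911: |R|=1.30185 >1
  x=-2.817: |R|=1.24267 >1
Interval (-2.4444, 0).

(-2.4444,0); λ=-2 ⇒ h* = (22/9)/2 = 1.2222.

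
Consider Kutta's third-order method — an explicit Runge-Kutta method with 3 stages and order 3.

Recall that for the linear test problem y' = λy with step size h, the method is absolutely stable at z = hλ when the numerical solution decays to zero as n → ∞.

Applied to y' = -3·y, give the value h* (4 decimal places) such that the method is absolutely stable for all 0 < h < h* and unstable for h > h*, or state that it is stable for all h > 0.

Set f=λy, z=hλ:
  order 3, 3-stage ⇒ R(z)=1+z+z^2/2+z^3/6
  (e.g. R(-1.49)=0.06873, |R|=0.06873)

Solve |R(x)|<1 on ℝ⁻.
x=-1.49: |R|=0.0687
|R(-2.8)|=1.5387 |R(-2.33)|=0.7238 |R(-0.59)|=0.5498
Bisect:
  x_lo=-2.9841 |R|=1.9605  x_hi=-0.2953 |R|=0.7440
  mid=-1.63969 |R|=0.03014 →hi
  mid=-2.31190 |R|=0.69893 →hi
  mid=-2.64801 |R|=1.23665 →lo
  mid=-2.47996 |R|=0.94689 →hi
  mid=-2.56398 |R|=1.08625 →lo
  mid=-2.52197 |R|=1.01523 →lo
  mid=-2.50096 |R|=0.98073 →hi
  mid=-2.51147 |R|=0.99790 →hi
  mid=-2.51672 |R|=1.00654 →lo
  ...
  [-2.51278,-2.51261] ⇒ x*=-2.5127
So |R|<1 on (-2.5127, 0).

(-2.5127,0); λ=-3 ⇒ h* = 0.8376.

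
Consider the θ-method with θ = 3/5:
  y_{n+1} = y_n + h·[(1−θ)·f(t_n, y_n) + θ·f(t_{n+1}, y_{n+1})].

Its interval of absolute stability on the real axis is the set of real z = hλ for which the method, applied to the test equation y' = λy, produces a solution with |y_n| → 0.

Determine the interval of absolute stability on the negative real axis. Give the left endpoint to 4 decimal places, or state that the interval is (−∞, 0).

unbounded; (−∞, 0).

On y'=λy, z=hλ:
  y_{n+1} = y_n + z·[2/5·y_n + 3/5·y_{n+1}] ⇒ (1 − 3/5z)y_{n+1} = (1 + 2/5z)y_n
  ⇒ R(z) = (1 + 2/5z)/(1 − 3/5z).

Boundary: |R(x)|=1, x<0.
x=-1.23: |R|=0.2923
x=-2: |R|=0.0909
x=-10: |R|=0.4286
x=-100: |R|=0.6393
θ=3/5≥1/2 ⇒ |1+2/5x|<|1−3/5x| ∀x<0 ⇒ unbounded interval.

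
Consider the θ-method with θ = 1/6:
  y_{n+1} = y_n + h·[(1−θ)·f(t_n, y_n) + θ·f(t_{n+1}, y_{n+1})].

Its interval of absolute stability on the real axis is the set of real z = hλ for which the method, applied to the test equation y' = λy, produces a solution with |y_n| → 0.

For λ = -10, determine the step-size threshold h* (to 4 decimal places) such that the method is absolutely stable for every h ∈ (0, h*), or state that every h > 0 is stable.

Test eqn y'=λy, z=hλ:
  y_{n+1} = y_n + z·[5/6·y_n + 1/6·y_{n+1}] ⇒ (1 − 1/6z)y_{n+1} = (1 + 5/6z)y_n
  Hence R(z) = (1 + 5/6z)/(1 − 1/6z).

Boundary: |R(x)|=1, x<0.
x=-0.98: |R|=0.1576
R=−1: 1+5/6x = −1+1/6x ⇒ -2/3x=2 ⇒ x=2/(-2/3)=-3.0000
Confirm numerically:
  x=-2.944: |R|=0.97496 <1
  x=-2.644: |R|=0.83526 <1
  x=-1.268: |R|=0.04678 <1
  x=-3.591: |R|=1.24648 >1
  x=-3.492: |R|=1.20733 >1
  x=-3.182: |R|=1.07929 >1
So |R|<1 on (-3.0000, 0).

(-3.0000,0); λ=-10 ⇒ h* = (3)/10 = 0.3000.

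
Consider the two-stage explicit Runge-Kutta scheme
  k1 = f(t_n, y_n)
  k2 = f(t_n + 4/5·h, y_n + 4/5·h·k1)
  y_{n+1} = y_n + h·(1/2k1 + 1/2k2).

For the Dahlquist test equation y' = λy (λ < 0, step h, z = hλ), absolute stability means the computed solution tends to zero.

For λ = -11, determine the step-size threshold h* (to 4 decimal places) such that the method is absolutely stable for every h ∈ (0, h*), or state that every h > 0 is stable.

(-2.5000,0); λ=-11 ⇒ h* = (5/2)/11 = 0.2273.

Test eqn y'=λy, z=hλ:
  k1=λy_n ⇒ h·k1=z·y_n;  k2=λ(1+4/5z)y_n ⇒ h·k2=z(1+4/5z)y_n
  y_{n+1}/y_n = 1 + 1/2z + 1/2z(1+4/5z) = 1 + z + 2/5z²
  so R(z) = 1 + z + 2/5z².

Need |R(x)|<1, x<0.
x=-0.66: |R|=0.5142
R=1: x+2/5x²=0 ⇒ x=−5/2=-2.5000; min R=1−1/(4·2/5)=0.3750>−1
Confirm numerically:
  x=-2.337: |R|=0.84763 <1
  x=-2.201: |R|=0.73676 <1
  x=-1.949: |R|=0.57044 <1
  x=-3.002: |R|=1.60280 >1
  x=-2.552: |R|=1.05308 >1
Interval (-2.5000, 0).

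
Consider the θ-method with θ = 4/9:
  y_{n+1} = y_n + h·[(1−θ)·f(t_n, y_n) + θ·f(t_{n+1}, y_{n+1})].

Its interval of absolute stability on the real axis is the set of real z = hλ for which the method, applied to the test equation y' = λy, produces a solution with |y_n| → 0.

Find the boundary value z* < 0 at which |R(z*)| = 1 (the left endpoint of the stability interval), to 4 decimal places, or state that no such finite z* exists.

On y'=λy, z=hλ:
  y_{n+1} = y_n + z·[5/9·y_n + 4/9·y_{n+1}] ⇒ (1 − 4/9z)y_{n+1} = (1 + 5/9z)y_n
  ⇒ R(z) = (1 + 5/9z)/(1 − 4/9z).

Boundary: |R(x)|=1, x<0.
x=-0.62: |R|=0.5139
R=−1: 1+5/9x = −1+4/9x ⇒ -1/9x=2 ⇒ x=2/(-1/9)=-18.0000
Confirm numerically:
  x=-15.906: |R|=0.97117 <1
  x=-15.640: |R|=0.96702 <1
  x=-14.244: |R|=0.94307 <1
  x=-7.926: |R|=0.75251 <1
  x=-18.412: |R|=1.00498 >1
  x=-18.395: |R|=1.00478 >1
  x=-18.197: |R|=1.00241 >1
Stable set (-18.0000, 0).

z* = -18.0000.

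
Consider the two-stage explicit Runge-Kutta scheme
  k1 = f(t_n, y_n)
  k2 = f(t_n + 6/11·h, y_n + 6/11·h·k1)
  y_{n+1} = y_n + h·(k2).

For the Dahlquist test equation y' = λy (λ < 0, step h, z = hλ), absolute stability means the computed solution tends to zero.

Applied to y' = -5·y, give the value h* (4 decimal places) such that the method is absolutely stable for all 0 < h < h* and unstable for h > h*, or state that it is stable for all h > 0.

Set f=λy, z=hλ:
  k1=λy_n ⇒ h·k1=z·y_n;  k2=λ(1+6/11z)y_n ⇒ h·k2=z(1+6/11z)y_n
  y_{n+1}/y_n = 1 + z(1+6/11z) = 1 + z + 6/11z²
  ⇒ R(z) = 1 + z + 6/11z².

Need |R(x)|<1, x<0.
x=-0.46: |R|=0.6554
R=1: x+6/11x²=0 ⇒ x=−11/6=-1.8333; min R=1−1/(4·6/11)=0.5417>−1
Confirm numerically:
  x=-1.702: |R|=0.87807 <1
  x=-0.974: |R|=0.54346 <1
  x=-0.918: |R|=0.54167 <1
  x=-0.830: |R|=0.54576 <1
  x=-2.347: |R|=1.65759 >1
  x=-1.930: |R|=1.10176 >1
So |R|<1 on (-1.8333, 0).

(-1.8333,0); λ=-5 ⇒ h* = (11/6)/5 = 0.3667.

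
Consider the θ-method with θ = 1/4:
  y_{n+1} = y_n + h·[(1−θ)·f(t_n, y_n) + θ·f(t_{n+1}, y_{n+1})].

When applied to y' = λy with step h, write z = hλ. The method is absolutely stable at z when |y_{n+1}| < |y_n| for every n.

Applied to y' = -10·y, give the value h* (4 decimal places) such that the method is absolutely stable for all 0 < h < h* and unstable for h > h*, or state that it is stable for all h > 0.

(-4.0000,0); λ=-10 ⇒ h* = (4)/10 = 0.4000.

Set f=λy, z=hλ:
  y_{n+1} = y_n + z·[3/4·y_n + 1/4·y_{n+1}] ⇒ (1 − 1/4z)y_{n+1} = (1 + 3/4z)y_n
  R(z) = (1 + 3/4z)/(1 − 1/4z).

Find x<0 with |R(x)|<1.
x=-1.03: |R|=0.1809
R=−1: 1+3/4x = −1+1/4x ⇒ -1/2x=2 ⇒ x=2/(-1/2)=-4.0000
Confirm numerically:
  x=-2.948: |R|=0.69718 <1
  x=-2.262: |R|=0.44491 <1
  x=-1.605: |R|=0.14541 <1
  x=-4.482: |R|=1.11365 >1
  x=-4.470: |R|=1.11098 >1
  x=-4.149: |R|=1.03657 >1
Stable set (-4.0000, 0).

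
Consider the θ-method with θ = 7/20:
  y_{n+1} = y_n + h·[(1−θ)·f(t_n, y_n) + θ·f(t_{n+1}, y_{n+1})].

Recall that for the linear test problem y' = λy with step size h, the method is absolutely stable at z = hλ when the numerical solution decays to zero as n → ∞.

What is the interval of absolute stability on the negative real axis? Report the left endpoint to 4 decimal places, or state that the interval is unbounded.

(-6.6667, 0).

On y'=λy, z=hλ:
  y_{n+1} = y_n + z·[13/20·y_n + 7/20·y_{n+1}] ⇒ (1 − 7/20z)y_{n+1} = (1 + 13/20z)y_n
  Hence R(z) = (1 + 13/20z)/(1 − 7/20z).

Find x<0 with |R(x)|<1.
x=-0.87: |R|=0.3331
R=−1: 1+13/20x = −1+7/20x ⇒ -3/10x=2 ⇒ x=2/(-3/10)=-6.6667
Confirm numerically:
  x=-5.390: |R|=0.86731 <1
  x=-4.316: |R|=0.71911 <1
  x=-3.984: |R|=0.66388 <1
  x=-2.728: |R|=0.39554 <1
  x=-7.261: |R|=1.05035 >1
  x=-6.825: |R|=1.01402 >1
Stable set (-6.6667, 0).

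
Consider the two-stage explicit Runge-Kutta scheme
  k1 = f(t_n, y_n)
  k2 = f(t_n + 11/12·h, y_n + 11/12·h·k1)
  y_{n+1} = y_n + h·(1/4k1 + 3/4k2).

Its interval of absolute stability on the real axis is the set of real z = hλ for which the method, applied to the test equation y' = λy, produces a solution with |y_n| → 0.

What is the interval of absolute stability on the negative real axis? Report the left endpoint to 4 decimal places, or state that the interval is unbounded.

z∈(-1.4545,0).

On y'=λy, z=hλ:
  k1=λy_n ⇒ h·k1=z·y_n;  k2=λ(1+11/12z)y_n ⇒ h·k2=z(1+11/12z)y_n
  y_{n+1}/y_n = 1 + 1/4z + 3/4z(1+11/12z) = 1 + z + 11/16z²
  R(z) = 1 + z + 11/16z².

Find x<0 with |R(x)|<1.
x=-1.49: |R|=1.0363
R=1: x+11/16x²=0 ⇒ x=−16/11=-1.4545; min R=1−1/(4·11/16)=0.6364>−1
Confirm numerically:
  x=-1.334: |R|=0.88944 <1
  x=-1.257: |R|=0.82928 <1
  x=-0.831: |R|=0.64376 <1
  x=-0.600: |R|=0.64750 <1
  x=-1.718: |R|=1.31117 >1
  x=-1.571: |R|=1.12578 >1
So |R|<1 on (-1.4545, 0).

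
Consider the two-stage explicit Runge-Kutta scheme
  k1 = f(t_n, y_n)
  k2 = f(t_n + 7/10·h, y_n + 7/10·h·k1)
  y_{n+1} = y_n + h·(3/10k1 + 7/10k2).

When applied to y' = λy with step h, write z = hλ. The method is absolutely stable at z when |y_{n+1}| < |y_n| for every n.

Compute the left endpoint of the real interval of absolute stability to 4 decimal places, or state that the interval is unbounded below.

Test eqn y'=λy, z=hλ:
  k1=λy_n ⇒ h·k1=z·y_n;  k2=λ(1+7/10z)y_n ⇒ h·k2=z(1+7/10z)y_n
  y_{n+1}/y_n = 1 + 3/10z + 7/10z(1+7/10z) = 1 + z + 49/100z²
  Hence R(z) = 1 + z + 49/100z².

Find x<0 with |R(x)|<1.
x=-1.66: |R|=0.6902
R=1: x+49/100x²=0 ⇒ x=−100/49=-2.0408; min R=1−1/(4·49/100)=0.4898>−1
Confirm numerically:
  x=-1.590: |R|=0.64877 <1
  x=-1.011: |R|=0.48984 <1
  x=-0.929: |R|=0.49389 <1
  x=-0.892: |R|=0.49788 <1
  x=-2.554: |R|=1.64223 >1
  x=-2.475: |R|=1.52656 >1
Interval (-2.0408, 0).

left endpoint -2.0408.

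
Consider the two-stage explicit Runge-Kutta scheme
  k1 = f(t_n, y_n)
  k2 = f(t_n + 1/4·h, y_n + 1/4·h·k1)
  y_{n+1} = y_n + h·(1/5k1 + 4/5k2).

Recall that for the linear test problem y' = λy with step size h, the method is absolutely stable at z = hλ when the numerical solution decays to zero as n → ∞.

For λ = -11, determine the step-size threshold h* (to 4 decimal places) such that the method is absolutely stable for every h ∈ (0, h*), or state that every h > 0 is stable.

Set f=λy, z=hλ:
  k1=λy_n ⇒ h·k1=z·y_n;  k2=λ(1+1/4z)y_n ⇒ h·k2=z(1+1/4z)y_n
  y_{n+1}/y_n = 1 + 1/5z + 4/5z(1+1/4z) = 1 + z + 1/5z²
  Hence R(z) = 1 + z + 1/5z².

Find x<0 with |R(x)|<1.
x=-0.5: |R|=0.5500
R=1: x+1/5x²=0 ⇒ x=−5=-5.0000; min R=1−1/(4·1/5)=-0.2500>−1
Confirm numerically:
  x=-3.885: |R|=0.13365 <1
  x=-2.429: |R|=0.24899 <1
  x=-2.229: |R|=0.23531 <1
  x=-5.473: |R|=1.51775 >1
  x=-5.260: |R|=1.27352 >1
Stable set (-5.0000, 0).

(-5.0000,0); λ=-11 ⇒ h* = (5)/11 = 0.4545.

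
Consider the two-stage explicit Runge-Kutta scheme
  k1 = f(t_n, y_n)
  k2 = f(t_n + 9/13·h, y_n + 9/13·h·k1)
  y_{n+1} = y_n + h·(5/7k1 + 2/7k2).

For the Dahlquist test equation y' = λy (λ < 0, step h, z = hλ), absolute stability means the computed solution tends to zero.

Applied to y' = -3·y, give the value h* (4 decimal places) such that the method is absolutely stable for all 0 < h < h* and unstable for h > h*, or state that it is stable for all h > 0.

Set f=λy, z=hλ:
  k1=λy_n ⇒ h·k1=z·y_n;  k2=λ(1+9/13z)y_n ⇒ h·k2=z(1+9/13z)y_n
  y_{n+1}/y_n = 1 + 5/7z + 2/7z(1+9/13z) = 1 + z + 18/91z²
  Hence R(z) = 1 + z + 18/91z².

Boundary: |R(x)|=1, x<0.
x=-1.06: |R|=0.1623
R=1: x+18/91x²=0 ⇒ x=−91/18=-5.0556; min R=1−1/(4·18/91)=-0.2639>−1
Confirm numerically:
  x=-4.973: |R|=0.91879 <1
  x=-3.491: |R|=0.08037 <1
  x=-3.468: |R|=0.08903 <1
  x=-5.597: |R|=1.59943 >1
  x=-5.357: |R|=1.31942 >1
So |R|<1 on (-5.0556, 0).

(-5.0556,0); λ=-3 ⇒ h* = (91/18)/3 = 1.6852.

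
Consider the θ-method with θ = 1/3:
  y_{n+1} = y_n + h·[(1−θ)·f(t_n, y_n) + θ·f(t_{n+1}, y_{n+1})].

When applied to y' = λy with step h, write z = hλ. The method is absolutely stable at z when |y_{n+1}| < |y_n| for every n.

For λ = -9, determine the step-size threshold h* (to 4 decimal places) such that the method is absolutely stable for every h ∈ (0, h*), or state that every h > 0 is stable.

Test eqn y'=λy, z=hλ:
  y_{n+1} = y_n + z·[2/3·y_n + 1/3·y_{n+1}] ⇒ (1 − 1/3z)y_{n+1} = (1 + 2/3z)y_n
  Hence R(z) = (1 + 2/3z)/(1 − 1/3z).

Boundary: |R(x)|=1, x<0.
x=-1.15: |R|=0.1687
R=−1: 1+2/3x = −1+1/3x ⇒ -1/3x=2 ⇒ x=2/(-1/3)=-6.0000
Confirm numerically:
  x=-5.609: |R|=0.95458 <1
  x=-4.019: |R|=0.71777 <1
  x=-3.899: |R|=0.69546 <1
  x=-6.244: |R|=1.02640 >1
  x=-6.113: |R|=1.01240 >1
So |R|<1 on (-6.0000, 0).

(-6.0000,0); λ=-9 ⇒ h* = (6)/9 = 0.6667.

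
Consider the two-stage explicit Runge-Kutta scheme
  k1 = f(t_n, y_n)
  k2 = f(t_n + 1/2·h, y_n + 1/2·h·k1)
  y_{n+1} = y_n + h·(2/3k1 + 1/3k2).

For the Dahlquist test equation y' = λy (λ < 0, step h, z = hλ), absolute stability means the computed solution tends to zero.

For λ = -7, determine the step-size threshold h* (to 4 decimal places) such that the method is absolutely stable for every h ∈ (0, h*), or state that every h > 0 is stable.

Set f=λy, z=hλ:
  k1=λy_n ⇒ h·k1=z·y_n;  k2=λ(1+1/2z)y_n ⇒ h·k2=z(1+1/2z)y_n
  y_{n+1}/y_n = 1 + 2/3z + 1/3z(1+1/2z) = 1 + z + 1/6z²
  ⇒ R(z) = 1 + z + 1/6z².

Find x<0 with |R(x)|<1.
x=-1.28: |R|=0.0069
R=1: x+1/6x²=0 ⇒ x=−6=-6.0000; min R=1−1/(4·1/6)=-0.5000>−1
Confirm numerically:
  x=-4.293: |R|=0.22136 <1
  x=-4.287: |R|=0.22394 <1
  x=-3.293: |R|=0.48569 <1
  x=-6.375: |R|=1.39844 >1
  x=-6.119: |R|=1.12136 >1
Stable set (-6.0000, 0).

(-6.0000,0); λ=-7 ⇒ h* = (6)/7 = 0.8571.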